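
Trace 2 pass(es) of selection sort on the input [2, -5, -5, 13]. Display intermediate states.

Pass 1: Select minimum -5 at index 1, swap -> [-5, 2, -5, 13]
Pass 2: Select minimum -5 at index 2, swap -> [-5, -5, 2, 13]


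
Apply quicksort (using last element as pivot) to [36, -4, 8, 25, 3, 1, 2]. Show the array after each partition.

Partition 1: pivot=2 at index 2 -> [-4, 1, 2, 25, 3, 36, 8]
Partition 2: pivot=1 at index 1 -> [-4, 1, 2, 25, 3, 36, 8]
Partition 3: pivot=8 at index 4 -> [-4, 1, 2, 3, 8, 36, 25]
Partition 4: pivot=25 at index 5 -> [-4, 1, 2, 3, 8, 25, 36]


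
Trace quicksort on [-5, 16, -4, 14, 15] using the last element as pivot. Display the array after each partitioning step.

Partition 1: pivot=15 at index 3 -> [-5, -4, 14, 15, 16]
Partition 2: pivot=14 at index 2 -> [-5, -4, 14, 15, 16]
Partition 3: pivot=-4 at index 1 -> [-5, -4, 14, 15, 16]


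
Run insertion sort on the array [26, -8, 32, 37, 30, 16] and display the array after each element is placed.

First element 26 is already 'sorted'
Insert -8: shifted 1 elements -> [-8, 26, 32, 37, 30, 16]
Insert 32: shifted 0 elements -> [-8, 26, 32, 37, 30, 16]
Insert 37: shifted 0 elements -> [-8, 26, 32, 37, 30, 16]
Insert 30: shifted 2 elements -> [-8, 26, 30, 32, 37, 16]
Insert 16: shifted 4 elements -> [-8, 16, 26, 30, 32, 37]


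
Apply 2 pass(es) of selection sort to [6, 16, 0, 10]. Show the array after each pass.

Pass 1: Select minimum 0 at index 2, swap -> [0, 16, 6, 10]
Pass 2: Select minimum 6 at index 2, swap -> [0, 6, 16, 10]


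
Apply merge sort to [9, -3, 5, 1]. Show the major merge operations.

Divide and conquer:
  Merge [9] + [-3] -> [-3, 9]
  Merge [5] + [1] -> [1, 5]
  Merge [-3, 9] + [1, 5] -> [-3, 1, 5, 9]


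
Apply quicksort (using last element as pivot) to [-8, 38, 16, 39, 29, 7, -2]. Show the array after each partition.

Partition 1: pivot=-2 at index 1 -> [-8, -2, 16, 39, 29, 7, 38]
Partition 2: pivot=38 at index 5 -> [-8, -2, 16, 29, 7, 38, 39]
Partition 3: pivot=7 at index 2 -> [-8, -2, 7, 29, 16, 38, 39]
Partition 4: pivot=16 at index 3 -> [-8, -2, 7, 16, 29, 38, 39]


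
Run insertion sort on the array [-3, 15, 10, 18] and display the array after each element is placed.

First element -3 is already 'sorted'
Insert 15: shifted 0 elements -> [-3, 15, 10, 18]
Insert 10: shifted 1 elements -> [-3, 10, 15, 18]
Insert 18: shifted 0 elements -> [-3, 10, 15, 18]


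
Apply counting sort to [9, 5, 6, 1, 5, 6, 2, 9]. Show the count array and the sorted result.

Count array: [0, 1, 1, 0, 0, 2, 2, 0, 0, 2]
(count[i] = number of elements equal to i)
Cumulative count: [0, 1, 2, 2, 2, 4, 6, 6, 6, 8]
Sorted: [1, 2, 5, 5, 6, 6, 9, 9]


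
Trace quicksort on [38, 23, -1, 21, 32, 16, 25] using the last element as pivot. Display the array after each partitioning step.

Partition 1: pivot=25 at index 4 -> [23, -1, 21, 16, 25, 38, 32]
Partition 2: pivot=16 at index 1 -> [-1, 16, 21, 23, 25, 38, 32]
Partition 3: pivot=23 at index 3 -> [-1, 16, 21, 23, 25, 38, 32]
Partition 4: pivot=32 at index 5 -> [-1, 16, 21, 23, 25, 32, 38]


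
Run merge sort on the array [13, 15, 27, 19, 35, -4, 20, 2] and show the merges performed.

Divide and conquer:
  Merge [13] + [15] -> [13, 15]
  Merge [27] + [19] -> [19, 27]
  Merge [13, 15] + [19, 27] -> [13, 15, 19, 27]
  Merge [35] + [-4] -> [-4, 35]
  Merge [20] + [2] -> [2, 20]
  Merge [-4, 35] + [2, 20] -> [-4, 2, 20, 35]
  Merge [13, 15, 19, 27] + [-4, 2, 20, 35] -> [-4, 2, 13, 15, 19, 20, 27, 35]


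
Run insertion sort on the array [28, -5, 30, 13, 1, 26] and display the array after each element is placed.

First element 28 is already 'sorted'
Insert -5: shifted 1 elements -> [-5, 28, 30, 13, 1, 26]
Insert 30: shifted 0 elements -> [-5, 28, 30, 13, 1, 26]
Insert 13: shifted 2 elements -> [-5, 13, 28, 30, 1, 26]
Insert 1: shifted 3 elements -> [-5, 1, 13, 28, 30, 26]
Insert 26: shifted 2 elements -> [-5, 1, 13, 26, 28, 30]


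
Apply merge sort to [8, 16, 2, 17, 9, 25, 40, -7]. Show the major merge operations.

Divide and conquer:
  Merge [8] + [16] -> [8, 16]
  Merge [2] + [17] -> [2, 17]
  Merge [8, 16] + [2, 17] -> [2, 8, 16, 17]
  Merge [9] + [25] -> [9, 25]
  Merge [40] + [-7] -> [-7, 40]
  Merge [9, 25] + [-7, 40] -> [-7, 9, 25, 40]
  Merge [2, 8, 16, 17] + [-7, 9, 25, 40] -> [-7, 2, 8, 9, 16, 17, 25, 40]


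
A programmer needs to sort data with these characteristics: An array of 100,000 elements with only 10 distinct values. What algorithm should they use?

Best choice: 3-way quicksort or Counting sort
Reason: 3-way (Dutch national flag) partitioning groups every copy of the pivot together, so with only d=10 distinct keys quicksort finishes in O(n log d) expected time, which is effectively linear; counting sort runs in O(n + k) where k is the size of the key range (not the number of distinct values), so it is linear when the 10 values are integers drawn from a small known range


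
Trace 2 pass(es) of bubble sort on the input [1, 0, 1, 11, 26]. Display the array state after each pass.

After pass 1: [0, 1, 1, 11, 26] (1 swaps)
After pass 2: [0, 1, 1, 11, 26] (0 swaps)
Total swaps: 1


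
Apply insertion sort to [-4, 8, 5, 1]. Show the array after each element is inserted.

First element -4 is already 'sorted'
Insert 8: shifted 0 elements -> [-4, 8, 5, 1]
Insert 5: shifted 1 elements -> [-4, 5, 8, 1]
Insert 1: shifted 2 elements -> [-4, 1, 5, 8]


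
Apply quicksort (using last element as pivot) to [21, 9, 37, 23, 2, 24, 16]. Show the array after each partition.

Partition 1: pivot=16 at index 2 -> [9, 2, 16, 23, 21, 24, 37]
Partition 2: pivot=2 at index 0 -> [2, 9, 16, 23, 21, 24, 37]
Partition 3: pivot=37 at index 6 -> [2, 9, 16, 23, 21, 24, 37]
Partition 4: pivot=24 at index 5 -> [2, 9, 16, 23, 21, 24, 37]
Partition 5: pivot=21 at index 3 -> [2, 9, 16, 21, 23, 24, 37]


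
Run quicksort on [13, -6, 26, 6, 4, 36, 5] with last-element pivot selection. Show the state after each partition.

Partition 1: pivot=5 at index 2 -> [-6, 4, 5, 6, 13, 36, 26]
Partition 2: pivot=4 at index 1 -> [-6, 4, 5, 6, 13, 36, 26]
Partition 3: pivot=26 at index 5 -> [-6, 4, 5, 6, 13, 26, 36]
Partition 4: pivot=13 at index 4 -> [-6, 4, 5, 6, 13, 26, 36]


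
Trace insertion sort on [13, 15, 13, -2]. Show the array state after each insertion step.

First element 13 is already 'sorted'
Insert 15: shifted 0 elements -> [13, 15, 13, -2]
Insert 13: shifted 1 elements -> [13, 13, 15, -2]
Insert -2: shifted 3 elements -> [-2, 13, 13, 15]


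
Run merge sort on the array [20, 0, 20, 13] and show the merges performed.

Divide and conquer:
  Merge [20] + [0] -> [0, 20]
  Merge [20] + [13] -> [13, 20]
  Merge [0, 20] + [13, 20] -> [0, 13, 20, 20]


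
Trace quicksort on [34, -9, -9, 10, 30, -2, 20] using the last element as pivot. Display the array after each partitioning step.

Partition 1: pivot=20 at index 4 -> [-9, -9, 10, -2, 20, 34, 30]
Partition 2: pivot=-2 at index 2 -> [-9, -9, -2, 10, 20, 34, 30]
Partition 3: pivot=-9 at index 1 -> [-9, -9, -2, 10, 20, 34, 30]
Partition 4: pivot=30 at index 5 -> [-9, -9, -2, 10, 20, 30, 34]


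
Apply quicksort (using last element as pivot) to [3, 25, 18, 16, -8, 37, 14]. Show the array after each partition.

Partition 1: pivot=14 at index 2 -> [3, -8, 14, 16, 25, 37, 18]
Partition 2: pivot=-8 at index 0 -> [-8, 3, 14, 16, 25, 37, 18]
Partition 3: pivot=18 at index 4 -> [-8, 3, 14, 16, 18, 37, 25]
Partition 4: pivot=25 at index 5 -> [-8, 3, 14, 16, 18, 25, 37]


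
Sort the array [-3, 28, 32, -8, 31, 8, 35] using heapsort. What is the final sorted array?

Build heap: [35, 31, 32, -8, 28, 8, -3]
Extract 35: [32, 31, 8, -8, 28, -3, 35]
Extract 32: [31, 28, 8, -8, -3, 32, 35]
Extract 31: [28, -3, 8, -8, 31, 32, 35]
Extract 28: [8, -3, -8, 28, 31, 32, 35]
Extract 8: [-3, -8, 8, 28, 31, 32, 35]
Extract -3: [-8, -3, 8, 28, 31, 32, 35]


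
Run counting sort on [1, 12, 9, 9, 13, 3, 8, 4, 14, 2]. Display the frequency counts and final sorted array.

Count array: [0, 1, 1, 1, 1, 0, 0, 0, 1, 2, 0, 0, 1, 1, 1]
(count[i] = number of elements equal to i)
Cumulative count: [0, 1, 2, 3, 4, 4, 4, 4, 5, 7, 7, 7, 8, 9, 10]
Sorted: [1, 2, 3, 4, 8, 9, 9, 12, 13, 14]


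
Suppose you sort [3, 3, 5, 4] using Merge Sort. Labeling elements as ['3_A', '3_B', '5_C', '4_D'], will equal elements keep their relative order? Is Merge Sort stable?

Trace Merge Sort on the labeled array (the key is the number; the letter only tracks identity):
  Merge [3_A] + [3_B] -> [3_A, 3_B]
  Merge [5_C] + [4_D] -> [4_D, 5_C]
  Merge [3_A, 3_B] + [4_D, 5_C] -> [3_A, 3_B, 4_D, 5_C]
Final order: [3_A, 3_B, 4_D, 5_C]
Equal keys:
  value 3: originally 3_A, 3_B; after sorting 3_A, 3_B -> order preserved
All equal keys kept their original relative order. Merge Sort is stable: when the heads of the two halves are equal the merge takes from the left half first.
Answer: Stable


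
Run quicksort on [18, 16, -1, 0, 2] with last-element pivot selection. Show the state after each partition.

Partition 1: pivot=2 at index 2 -> [-1, 0, 2, 16, 18]
Partition 2: pivot=0 at index 1 -> [-1, 0, 2, 16, 18]
Partition 3: pivot=18 at index 4 -> [-1, 0, 2, 16, 18]


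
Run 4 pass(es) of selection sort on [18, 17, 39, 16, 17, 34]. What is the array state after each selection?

Pass 1: Select minimum 16 at index 3, swap -> [16, 17, 39, 18, 17, 34]
Pass 2: Select minimum 17 at index 1, swap -> [16, 17, 39, 18, 17, 34]
Pass 3: Select minimum 17 at index 4, swap -> [16, 17, 17, 18, 39, 34]
Pass 4: Select minimum 18 at index 3, swap -> [16, 17, 17, 18, 39, 34]


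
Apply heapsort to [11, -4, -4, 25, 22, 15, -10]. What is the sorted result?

Build heap: [25, 22, 15, -4, 11, -4, -10]
Extract 25: [22, 11, 15, -4, -10, -4, 25]
Extract 22: [15, 11, -4, -4, -10, 22, 25]
Extract 15: [11, -4, -4, -10, 15, 22, 25]
Extract 11: [-4, -10, -4, 11, 15, 22, 25]
Extract -4: [-4, -10, -4, 11, 15, 22, 25]
Extract -4: [-10, -4, -4, 11, 15, 22, 25]


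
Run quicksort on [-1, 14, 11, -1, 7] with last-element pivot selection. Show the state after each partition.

Partition 1: pivot=7 at index 2 -> [-1, -1, 7, 14, 11]
Partition 2: pivot=-1 at index 1 -> [-1, -1, 7, 14, 11]
Partition 3: pivot=11 at index 3 -> [-1, -1, 7, 11, 14]


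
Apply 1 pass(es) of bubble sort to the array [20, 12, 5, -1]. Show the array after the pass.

After pass 1: [12, 5, -1, 20] (3 swaps)
Total swaps: 3


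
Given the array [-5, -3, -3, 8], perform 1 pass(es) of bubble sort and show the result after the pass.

After pass 1: [-5, -3, -3, 8] (0 swaps)
Total swaps: 0


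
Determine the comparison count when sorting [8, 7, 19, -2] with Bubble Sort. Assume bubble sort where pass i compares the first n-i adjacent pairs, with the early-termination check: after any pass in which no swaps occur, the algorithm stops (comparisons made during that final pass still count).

Pass 1: compare adjacent pairs (0,1)..(2,3) = 3 comparison(s), 2 swap(s) -> [7, 8, -2, 19]
Pass 2: compare adjacent pairs (0,1)..(1,2) = 2 comparison(s), 1 swap(s) -> [7, -2, 8, 19]
Pass 3: compare adjacent pairs (0,1)..(0,1) = 1 comparison(s), 1 swap(s) -> [-2, 7, 8, 19]
Every pass made at least one swap, so all n-1 passes run.
Total comparisons: 3 + 2 + 1 = 6


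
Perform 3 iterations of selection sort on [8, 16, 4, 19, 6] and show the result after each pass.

Pass 1: Select minimum 4 at index 2, swap -> [4, 16, 8, 19, 6]
Pass 2: Select minimum 6 at index 4, swap -> [4, 6, 8, 19, 16]
Pass 3: Select minimum 8 at index 2, swap -> [4, 6, 8, 19, 16]


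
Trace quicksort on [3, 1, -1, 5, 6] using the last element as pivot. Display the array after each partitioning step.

Partition 1: pivot=6 at index 4 -> [3, 1, -1, 5, 6]
Partition 2: pivot=5 at index 3 -> [3, 1, -1, 5, 6]
Partition 3: pivot=-1 at index 0 -> [-1, 1, 3, 5, 6]
Partition 4: pivot=3 at index 2 -> [-1, 1, 3, 5, 6]


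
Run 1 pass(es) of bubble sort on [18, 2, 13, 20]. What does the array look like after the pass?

After pass 1: [2, 13, 18, 20] (2 swaps)
Total swaps: 2


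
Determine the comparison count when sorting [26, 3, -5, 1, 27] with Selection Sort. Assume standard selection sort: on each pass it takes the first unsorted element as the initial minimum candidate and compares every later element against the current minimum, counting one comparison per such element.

Pass 1: scan indices 1..4 for the minimum = 4 comparison(s); min is -5, place at index 0 -> [-5, 3, 26, 1, 27]
Pass 2: scan indices 2..4 for the minimum = 3 comparison(s); min is 1, place at index 1 -> [-5, 1, 26, 3, 27]
Pass 3: scan indices 3..4 for the minimum = 2 comparison(s); min is 3, place at index 2 -> [-5, 1, 3, 26, 27]
Pass 4: scan indices 4..4 for the minimum = 1 comparison(s); min is 26, place at index 3 -> [-5, 1, 3, 26, 27]
Selection sort always scans the whole unsorted suffix, so the count is (n-1) + (n-2) + ... + 1 = n(n-1)/2 = 5*4/2 = 10 regardless of the input order.
Total comparisons: 4 + 3 + 2 + 1 = 10


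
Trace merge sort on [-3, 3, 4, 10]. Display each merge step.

Divide and conquer:
  Merge [-3] + [3] -> [-3, 3]
  Merge [4] + [10] -> [4, 10]
  Merge [-3, 3] + [4, 10] -> [-3, 3, 4, 10]


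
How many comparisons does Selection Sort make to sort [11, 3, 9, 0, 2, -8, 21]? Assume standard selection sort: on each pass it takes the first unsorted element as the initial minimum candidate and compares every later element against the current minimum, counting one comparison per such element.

Pass 1: scan indices 1..6 for the minimum = 6 comparison(s); min is -8, place at index 0 -> [-8, 3, 9, 0, 2, 11, 21]
Pass 2: scan indices 2..6 for the minimum = 5 comparison(s); min is 0, place at index 1 -> [-8, 0, 9, 3, 2, 11, 21]
Pass 3: scan indices 3..6 for the minimum = 4 comparison(s); min is 2, place at index 2 -> [-8, 0, 2, 3, 9, 11, 21]
Pass 4: scan indices 4..6 for the minimum = 3 comparison(s); min is 3, place at index 3 -> [-8, 0, 2, 3, 9, 11, 21]
Pass 5: scan indices 5..6 for the minimum = 2 comparison(s); min is 9, place at index 4 -> [-8, 0, 2, 3, 9, 11, 21]
Pass 6: scan indices 6..6 for the minimum = 1 comparison(s); min is 11, place at index 5 -> [-8, 0, 2, 3, 9, 11, 21]
Selection sort always scans the whole unsorted suffix, so the count is (n-1) + (n-2) + ... + 1 = n(n-1)/2 = 7*6/2 = 21 regardless of the input order.
Total comparisons: 6 + 5 + 4 + 3 + 2 + 1 = 21


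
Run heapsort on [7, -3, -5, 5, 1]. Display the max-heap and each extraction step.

Build heap: [7, 5, -5, -3, 1]
Extract 7: [5, 1, -5, -3, 7]
Extract 5: [1, -3, -5, 5, 7]
Extract 1: [-3, -5, 1, 5, 7]
Extract -3: [-5, -3, 1, 5, 7]


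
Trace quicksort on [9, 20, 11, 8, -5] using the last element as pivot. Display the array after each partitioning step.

Partition 1: pivot=-5 at index 0 -> [-5, 20, 11, 8, 9]
Partition 2: pivot=9 at index 2 -> [-5, 8, 9, 20, 11]
Partition 3: pivot=11 at index 3 -> [-5, 8, 9, 11, 20]


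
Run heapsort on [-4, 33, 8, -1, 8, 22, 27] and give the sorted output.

Build heap: [33, 8, 27, -1, -4, 22, 8]
Extract 33: [27, 8, 22, -1, -4, 8, 33]
Extract 27: [22, 8, 8, -1, -4, 27, 33]
Extract 22: [8, -1, 8, -4, 22, 27, 33]
Extract 8: [8, -1, -4, 8, 22, 27, 33]
Extract 8: [-1, -4, 8, 8, 22, 27, 33]
Extract -1: [-4, -1, 8, 8, 22, 27, 33]


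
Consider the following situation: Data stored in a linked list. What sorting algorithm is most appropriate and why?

Best choice: Merge sort
Reason: Merge sort doesn't require random access; can be done in O(1) extra space for linked lists


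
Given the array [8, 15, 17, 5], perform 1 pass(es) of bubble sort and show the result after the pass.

After pass 1: [8, 15, 5, 17] (1 swaps)
Total swaps: 1


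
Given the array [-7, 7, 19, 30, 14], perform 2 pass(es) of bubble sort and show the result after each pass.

After pass 1: [-7, 7, 19, 14, 30] (1 swaps)
After pass 2: [-7, 7, 14, 19, 30] (1 swaps)
Total swaps: 2


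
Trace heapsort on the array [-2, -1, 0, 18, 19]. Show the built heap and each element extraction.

Build heap: [19, 18, 0, -2, -1]
Extract 19: [18, -1, 0, -2, 19]
Extract 18: [0, -1, -2, 18, 19]
Extract 0: [-1, -2, 0, 18, 19]
Extract -1: [-2, -1, 0, 18, 19]


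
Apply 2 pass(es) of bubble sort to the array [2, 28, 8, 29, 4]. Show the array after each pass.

After pass 1: [2, 8, 28, 4, 29] (2 swaps)
After pass 2: [2, 8, 4, 28, 29] (1 swaps)
Total swaps: 3


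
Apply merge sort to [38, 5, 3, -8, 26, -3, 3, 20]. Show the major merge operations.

Divide and conquer:
  Merge [38] + [5] -> [5, 38]
  Merge [3] + [-8] -> [-8, 3]
  Merge [5, 38] + [-8, 3] -> [-8, 3, 5, 38]
  Merge [26] + [-3] -> [-3, 26]
  Merge [3] + [20] -> [3, 20]
  Merge [-3, 26] + [3, 20] -> [-3, 3, 20, 26]
  Merge [-8, 3, 5, 38] + [-3, 3, 20, 26] -> [-8, -3, 3, 3, 5, 20, 26, 38]


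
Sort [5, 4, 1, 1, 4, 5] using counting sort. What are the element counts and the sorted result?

Count array: [0, 2, 0, 0, 2, 2]
(count[i] = number of elements equal to i)
Cumulative count: [0, 2, 2, 2, 4, 6]
Sorted: [1, 1, 4, 4, 5, 5]


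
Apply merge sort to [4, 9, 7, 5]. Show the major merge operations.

Divide and conquer:
  Merge [4] + [9] -> [4, 9]
  Merge [7] + [5] -> [5, 7]
  Merge [4, 9] + [5, 7] -> [4, 5, 7, 9]


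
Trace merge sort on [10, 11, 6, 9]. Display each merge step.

Divide and conquer:
  Merge [10] + [11] -> [10, 11]
  Merge [6] + [9] -> [6, 9]
  Merge [10, 11] + [6, 9] -> [6, 9, 10, 11]


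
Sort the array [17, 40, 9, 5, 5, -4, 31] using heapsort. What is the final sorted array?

Build heap: [40, 17, 31, 5, 5, -4, 9]
Extract 40: [31, 17, 9, 5, 5, -4, 40]
Extract 31: [17, 5, 9, -4, 5, 31, 40]
Extract 17: [9, 5, 5, -4, 17, 31, 40]
Extract 9: [5, -4, 5, 9, 17, 31, 40]
Extract 5: [5, -4, 5, 9, 17, 31, 40]
Extract 5: [-4, 5, 5, 9, 17, 31, 40]


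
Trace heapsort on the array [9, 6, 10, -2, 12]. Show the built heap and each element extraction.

Build heap: [12, 9, 10, -2, 6]
Extract 12: [10, 9, 6, -2, 12]
Extract 10: [9, -2, 6, 10, 12]
Extract 9: [6, -2, 9, 10, 12]
Extract 6: [-2, 6, 9, 10, 12]


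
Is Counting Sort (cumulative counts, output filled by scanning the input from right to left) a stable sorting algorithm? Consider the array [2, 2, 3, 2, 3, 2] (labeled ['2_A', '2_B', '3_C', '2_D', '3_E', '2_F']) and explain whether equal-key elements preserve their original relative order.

Trace Counting Sort on the labeled array (the key is the number; the letter only tracks identity):
  Counts for values 0..3: [0, 0, 4, 2]
  Cumulative counts: [0, 0, 4, 6]
  Scan right to left: place 2_F at output index 3
  Scan right to left: place 3_E at output index 5
  Scan right to left: place 2_D at output index 2
  Scan right to left: place 3_C at output index 4
  Scan right to left: place 2_B at output index 1
  Scan right to left: place 2_A at output index 0
  Output: [2_A, 2_B, 2_D, 2_F, 3_C, 3_E]
Equal keys:
  value 2: originally 2_A, 2_B, 2_D, 2_F; after sorting 2_A, 2_B, 2_D, 2_F -> order preserved
  value 3: originally 3_C, 3_E; after sorting 3_C, 3_E -> order preserved
All equal keys kept their original relative order. Counting Sort is stable: scanning the input right to left with decreasing cumulative counts places later duplicates at later output positions.
Answer: Stable


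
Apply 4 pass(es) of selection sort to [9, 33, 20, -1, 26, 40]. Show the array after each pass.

Pass 1: Select minimum -1 at index 3, swap -> [-1, 33, 20, 9, 26, 40]
Pass 2: Select minimum 9 at index 3, swap -> [-1, 9, 20, 33, 26, 40]
Pass 3: Select minimum 20 at index 2, swap -> [-1, 9, 20, 33, 26, 40]
Pass 4: Select minimum 26 at index 4, swap -> [-1, 9, 20, 26, 33, 40]


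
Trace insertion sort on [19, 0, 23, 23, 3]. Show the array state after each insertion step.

First element 19 is already 'sorted'
Insert 0: shifted 1 elements -> [0, 19, 23, 23, 3]
Insert 23: shifted 0 elements -> [0, 19, 23, 23, 3]
Insert 23: shifted 0 elements -> [0, 19, 23, 23, 3]
Insert 3: shifted 3 elements -> [0, 3, 19, 23, 23]


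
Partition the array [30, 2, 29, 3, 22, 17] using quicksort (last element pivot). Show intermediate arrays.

Partition 1: pivot=17 at index 2 -> [2, 3, 17, 30, 22, 29]
Partition 2: pivot=3 at index 1 -> [2, 3, 17, 30, 22, 29]
Partition 3: pivot=29 at index 4 -> [2, 3, 17, 22, 29, 30]


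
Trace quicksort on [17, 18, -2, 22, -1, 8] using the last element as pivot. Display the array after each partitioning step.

Partition 1: pivot=8 at index 2 -> [-2, -1, 8, 22, 18, 17]
Partition 2: pivot=-1 at index 1 -> [-2, -1, 8, 22, 18, 17]
Partition 3: pivot=17 at index 3 -> [-2, -1, 8, 17, 18, 22]
Partition 4: pivot=22 at index 5 -> [-2, -1, 8, 17, 18, 22]


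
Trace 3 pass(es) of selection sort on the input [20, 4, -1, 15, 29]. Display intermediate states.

Pass 1: Select minimum -1 at index 2, swap -> [-1, 4, 20, 15, 29]
Pass 2: Select minimum 4 at index 1, swap -> [-1, 4, 20, 15, 29]
Pass 3: Select minimum 15 at index 3, swap -> [-1, 4, 15, 20, 29]


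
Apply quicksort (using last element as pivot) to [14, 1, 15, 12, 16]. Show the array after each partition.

Partition 1: pivot=16 at index 4 -> [14, 1, 15, 12, 16]
Partition 2: pivot=12 at index 1 -> [1, 12, 15, 14, 16]
Partition 3: pivot=14 at index 2 -> [1, 12, 14, 15, 16]


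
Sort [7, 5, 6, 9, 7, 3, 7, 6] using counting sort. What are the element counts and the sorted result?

Count array: [0, 0, 0, 1, 0, 1, 2, 3, 0, 1]
(count[i] = number of elements equal to i)
Cumulative count: [0, 0, 0, 1, 1, 2, 4, 7, 7, 8]
Sorted: [3, 5, 6, 6, 7, 7, 7, 9]


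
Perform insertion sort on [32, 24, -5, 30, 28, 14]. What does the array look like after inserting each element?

First element 32 is already 'sorted'
Insert 24: shifted 1 elements -> [24, 32, -5, 30, 28, 14]
Insert -5: shifted 2 elements -> [-5, 24, 32, 30, 28, 14]
Insert 30: shifted 1 elements -> [-5, 24, 30, 32, 28, 14]
Insert 28: shifted 2 elements -> [-5, 24, 28, 30, 32, 14]
Insert 14: shifted 4 elements -> [-5, 14, 24, 28, 30, 32]


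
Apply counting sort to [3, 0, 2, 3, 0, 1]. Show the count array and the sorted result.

Count array: [2, 1, 1, 2]
(count[i] = number of elements equal to i)
Cumulative count: [2, 3, 4, 6]
Sorted: [0, 0, 1, 2, 3, 3]


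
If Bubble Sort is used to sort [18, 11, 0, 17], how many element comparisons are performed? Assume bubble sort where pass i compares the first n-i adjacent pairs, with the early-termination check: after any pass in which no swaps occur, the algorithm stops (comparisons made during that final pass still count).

Pass 1: compare adjacent pairs (0,1)..(2,3) = 3 comparison(s), 3 swap(s) -> [11, 0, 17, 18]
Pass 2: compare adjacent pairs (0,1)..(1,2) = 2 comparison(s), 1 swap(s) -> [0, 11, 17, 18]
Pass 3: compare adjacent pairs (0,1)..(0,1) = 1 comparison(s), 0 swap(s) -> [0, 11, 17, 18]
No swaps in this pass, so bubble sort stops here.
Total comparisons: 3 + 2 + 1 = 6


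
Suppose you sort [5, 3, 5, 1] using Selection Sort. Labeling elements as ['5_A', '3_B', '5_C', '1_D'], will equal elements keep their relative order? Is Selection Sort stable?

Trace Selection Sort on the labeled array (the key is the number; the letter only tracks identity):
  Pass 1: minimum of unsorted part is 1_D at index 3; swap it with 5_A at index 0 -> [1_D, 3_B, 5_C, 5_A]
  Pass 2: minimum 3_B is already at index 1; no swap -> [1_D, 3_B, 5_C, 5_A]
  Pass 3: minimum 5_C is already at index 2; no swap -> [1_D, 3_B, 5_C, 5_A]
Final order: [1_D, 3_B, 5_C, 5_A]
Equal keys:
  value 5: originally 5_A, 5_C; after sorting 5_C, 5_A -> order changed
Equal keys were reordered, so Selection Sort is not stable: the long-range swap that moves the minimum into place can carry an element past an equal key. (One such input is enough; an unstable sort may happen to preserve order on other inputs, but it gives no guarantee.)
Answer: Not stable


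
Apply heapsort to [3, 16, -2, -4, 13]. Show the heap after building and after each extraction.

Build heap: [16, 13, -2, -4, 3]
Extract 16: [13, 3, -2, -4, 16]
Extract 13: [3, -4, -2, 13, 16]
Extract 3: [-2, -4, 3, 13, 16]
Extract -2: [-4, -2, 3, 13, 16]


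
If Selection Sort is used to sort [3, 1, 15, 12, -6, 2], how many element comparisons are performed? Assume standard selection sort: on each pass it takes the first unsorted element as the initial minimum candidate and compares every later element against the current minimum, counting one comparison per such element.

Pass 1: scan indices 1..5 for the minimum = 5 comparison(s); min is -6, place at index 0 -> [-6, 1, 15, 12, 3, 2]
Pass 2: scan indices 2..5 for the minimum = 4 comparison(s); min is 1, place at index 1 -> [-6, 1, 15, 12, 3, 2]
Pass 3: scan indices 3..5 for the minimum = 3 comparison(s); min is 2, place at index 2 -> [-6, 1, 2, 12, 3, 15]
Pass 4: scan indices 4..5 for the minimum = 2 comparison(s); min is 3, place at index 3 -> [-6, 1, 2, 3, 12, 15]
Pass 5: scan indices 5..5 for the minimum = 1 comparison(s); min is 12, place at index 4 -> [-6, 1, 2, 3, 12, 15]
Selection sort always scans the whole unsorted suffix, so the count is (n-1) + (n-2) + ... + 1 = n(n-1)/2 = 6*5/2 = 15 regardless of the input order.
Total comparisons: 5 + 4 + 3 + 2 + 1 = 15


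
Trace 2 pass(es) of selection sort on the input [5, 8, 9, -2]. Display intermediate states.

Pass 1: Select minimum -2 at index 3, swap -> [-2, 8, 9, 5]
Pass 2: Select minimum 5 at index 3, swap -> [-2, 5, 9, 8]


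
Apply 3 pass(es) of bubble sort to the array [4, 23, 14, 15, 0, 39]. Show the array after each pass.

After pass 1: [4, 14, 15, 0, 23, 39] (3 swaps)
After pass 2: [4, 14, 0, 15, 23, 39] (1 swaps)
After pass 3: [4, 0, 14, 15, 23, 39] (1 swaps)
Total swaps: 5


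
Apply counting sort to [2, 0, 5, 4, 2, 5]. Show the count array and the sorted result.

Count array: [1, 0, 2, 0, 1, 2]
(count[i] = number of elements equal to i)
Cumulative count: [1, 1, 3, 3, 4, 6]
Sorted: [0, 2, 2, 4, 5, 5]


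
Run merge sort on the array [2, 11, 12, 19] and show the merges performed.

Divide and conquer:
  Merge [2] + [11] -> [2, 11]
  Merge [12] + [19] -> [12, 19]
  Merge [2, 11] + [12, 19] -> [2, 11, 12, 19]


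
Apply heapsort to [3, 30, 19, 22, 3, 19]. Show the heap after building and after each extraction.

Build heap: [30, 22, 19, 3, 3, 19]
Extract 30: [22, 19, 19, 3, 3, 30]
Extract 22: [19, 3, 19, 3, 22, 30]
Extract 19: [19, 3, 3, 19, 22, 30]
Extract 19: [3, 3, 19, 19, 22, 30]
Extract 3: [3, 3, 19, 19, 22, 30]


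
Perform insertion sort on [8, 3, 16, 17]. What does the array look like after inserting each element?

First element 8 is already 'sorted'
Insert 3: shifted 1 elements -> [3, 8, 16, 17]
Insert 16: shifted 0 elements -> [3, 8, 16, 17]
Insert 17: shifted 0 elements -> [3, 8, 16, 17]


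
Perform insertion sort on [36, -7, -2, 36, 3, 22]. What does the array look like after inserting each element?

First element 36 is already 'sorted'
Insert -7: shifted 1 elements -> [-7, 36, -2, 36, 3, 22]
Insert -2: shifted 1 elements -> [-7, -2, 36, 36, 3, 22]
Insert 36: shifted 0 elements -> [-7, -2, 36, 36, 3, 22]
Insert 3: shifted 2 elements -> [-7, -2, 3, 36, 36, 22]
Insert 22: shifted 2 elements -> [-7, -2, 3, 22, 36, 36]


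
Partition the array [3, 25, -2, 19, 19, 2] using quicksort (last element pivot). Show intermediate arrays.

Partition 1: pivot=2 at index 1 -> [-2, 2, 3, 19, 19, 25]
Partition 2: pivot=25 at index 5 -> [-2, 2, 3, 19, 19, 25]
Partition 3: pivot=19 at index 4 -> [-2, 2, 3, 19, 19, 25]
Partition 4: pivot=19 at index 3 -> [-2, 2, 3, 19, 19, 25]


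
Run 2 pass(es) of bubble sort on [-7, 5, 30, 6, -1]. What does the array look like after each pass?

After pass 1: [-7, 5, 6, -1, 30] (2 swaps)
After pass 2: [-7, 5, -1, 6, 30] (1 swaps)
Total swaps: 3


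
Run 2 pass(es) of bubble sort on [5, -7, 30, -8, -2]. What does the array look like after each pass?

After pass 1: [-7, 5, -8, -2, 30] (3 swaps)
After pass 2: [-7, -8, -2, 5, 30] (2 swaps)
Total swaps: 5


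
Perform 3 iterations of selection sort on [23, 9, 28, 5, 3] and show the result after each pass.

Pass 1: Select minimum 3 at index 4, swap -> [3, 9, 28, 5, 23]
Pass 2: Select minimum 5 at index 3, swap -> [3, 5, 28, 9, 23]
Pass 3: Select minimum 9 at index 3, swap -> [3, 5, 9, 28, 23]


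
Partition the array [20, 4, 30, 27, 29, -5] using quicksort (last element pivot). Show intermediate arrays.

Partition 1: pivot=-5 at index 0 -> [-5, 4, 30, 27, 29, 20]
Partition 2: pivot=20 at index 2 -> [-5, 4, 20, 27, 29, 30]
Partition 3: pivot=30 at index 5 -> [-5, 4, 20, 27, 29, 30]
Partition 4: pivot=29 at index 4 -> [-5, 4, 20, 27, 29, 30]


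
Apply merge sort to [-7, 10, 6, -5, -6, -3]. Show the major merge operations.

Divide and conquer:
  Merge [10] + [6] -> [6, 10]
  Merge [-7] + [6, 10] -> [-7, 6, 10]
  Merge [-6] + [-3] -> [-6, -3]
  Merge [-5] + [-6, -3] -> [-6, -5, -3]
  Merge [-7, 6, 10] + [-6, -5, -3] -> [-7, -6, -5, -3, 6, 10]


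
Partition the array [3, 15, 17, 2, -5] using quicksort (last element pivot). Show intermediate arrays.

Partition 1: pivot=-5 at index 0 -> [-5, 15, 17, 2, 3]
Partition 2: pivot=3 at index 2 -> [-5, 2, 3, 15, 17]
Partition 3: pivot=17 at index 4 -> [-5, 2, 3, 15, 17]


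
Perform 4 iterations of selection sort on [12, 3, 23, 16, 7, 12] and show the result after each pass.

Pass 1: Select minimum 3 at index 1, swap -> [3, 12, 23, 16, 7, 12]
Pass 2: Select minimum 7 at index 4, swap -> [3, 7, 23, 16, 12, 12]
Pass 3: Select minimum 12 at index 4, swap -> [3, 7, 12, 16, 23, 12]
Pass 4: Select minimum 12 at index 5, swap -> [3, 7, 12, 12, 23, 16]


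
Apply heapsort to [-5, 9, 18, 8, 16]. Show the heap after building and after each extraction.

Build heap: [18, 16, -5, 8, 9]
Extract 18: [16, 9, -5, 8, 18]
Extract 16: [9, 8, -5, 16, 18]
Extract 9: [8, -5, 9, 16, 18]
Extract 8: [-5, 8, 9, 16, 18]


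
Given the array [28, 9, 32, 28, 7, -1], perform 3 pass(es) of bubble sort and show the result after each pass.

After pass 1: [9, 28, 28, 7, -1, 32] (4 swaps)
After pass 2: [9, 28, 7, -1, 28, 32] (2 swaps)
After pass 3: [9, 7, -1, 28, 28, 32] (2 swaps)
Total swaps: 8


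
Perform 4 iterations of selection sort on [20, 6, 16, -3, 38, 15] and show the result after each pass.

Pass 1: Select minimum -3 at index 3, swap -> [-3, 6, 16, 20, 38, 15]
Pass 2: Select minimum 6 at index 1, swap -> [-3, 6, 16, 20, 38, 15]
Pass 3: Select minimum 15 at index 5, swap -> [-3, 6, 15, 20, 38, 16]
Pass 4: Select minimum 16 at index 5, swap -> [-3, 6, 15, 16, 38, 20]


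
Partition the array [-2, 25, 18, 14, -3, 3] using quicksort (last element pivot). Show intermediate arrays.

Partition 1: pivot=3 at index 2 -> [-2, -3, 3, 14, 25, 18]
Partition 2: pivot=-3 at index 0 -> [-3, -2, 3, 14, 25, 18]
Partition 3: pivot=18 at index 4 -> [-3, -2, 3, 14, 18, 25]


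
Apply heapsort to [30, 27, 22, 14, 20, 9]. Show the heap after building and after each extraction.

Build heap: [30, 27, 22, 14, 20, 9]
Extract 30: [27, 20, 22, 14, 9, 30]
Extract 27: [22, 20, 9, 14, 27, 30]
Extract 22: [20, 14, 9, 22, 27, 30]
Extract 20: [14, 9, 20, 22, 27, 30]
Extract 14: [9, 14, 20, 22, 27, 30]


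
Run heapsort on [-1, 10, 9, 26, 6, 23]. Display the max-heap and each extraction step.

Build heap: [26, 10, 23, -1, 6, 9]
Extract 26: [23, 10, 9, -1, 6, 26]
Extract 23: [10, 6, 9, -1, 23, 26]
Extract 10: [9, 6, -1, 10, 23, 26]
Extract 9: [6, -1, 9, 10, 23, 26]
Extract 6: [-1, 6, 9, 10, 23, 26]


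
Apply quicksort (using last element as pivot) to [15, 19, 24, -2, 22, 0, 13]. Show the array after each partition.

Partition 1: pivot=13 at index 2 -> [-2, 0, 13, 15, 22, 19, 24]
Partition 2: pivot=0 at index 1 -> [-2, 0, 13, 15, 22, 19, 24]
Partition 3: pivot=24 at index 6 -> [-2, 0, 13, 15, 22, 19, 24]
Partition 4: pivot=19 at index 4 -> [-2, 0, 13, 15, 19, 22, 24]


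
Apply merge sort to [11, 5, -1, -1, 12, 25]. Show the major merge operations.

Divide and conquer:
  Merge [5] + [-1] -> [-1, 5]
  Merge [11] + [-1, 5] -> [-1, 5, 11]
  Merge [12] + [25] -> [12, 25]
  Merge [-1] + [12, 25] -> [-1, 12, 25]
  Merge [-1, 5, 11] + [-1, 12, 25] -> [-1, -1, 5, 11, 12, 25]


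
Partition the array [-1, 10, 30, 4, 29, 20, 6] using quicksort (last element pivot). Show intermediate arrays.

Partition 1: pivot=6 at index 2 -> [-1, 4, 6, 10, 29, 20, 30]
Partition 2: pivot=4 at index 1 -> [-1, 4, 6, 10, 29, 20, 30]
Partition 3: pivot=30 at index 6 -> [-1, 4, 6, 10, 29, 20, 30]
Partition 4: pivot=20 at index 4 -> [-1, 4, 6, 10, 20, 29, 30]


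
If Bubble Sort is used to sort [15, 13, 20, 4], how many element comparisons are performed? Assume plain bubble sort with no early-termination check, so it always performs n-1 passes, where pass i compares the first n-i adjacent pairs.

Pass 1: compare adjacent pairs (0,1)..(2,3) = 3 comparison(s), 2 swap(s) -> [13, 15, 4, 20]
Pass 2: compare adjacent pairs (0,1)..(1,2) = 2 comparison(s), 1 swap(s) -> [13, 4, 15, 20]
Pass 3: compare adjacent pairs (0,1)..(0,1) = 1 comparison(s), 1 swap(s) -> [4, 13, 15, 20]
Total comparisons: 3 + 2 + 1 = 6


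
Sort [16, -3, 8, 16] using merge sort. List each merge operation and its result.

Divide and conquer:
  Merge [16] + [-3] -> [-3, 16]
  Merge [8] + [16] -> [8, 16]
  Merge [-3, 16] + [8, 16] -> [-3, 8, 16, 16]


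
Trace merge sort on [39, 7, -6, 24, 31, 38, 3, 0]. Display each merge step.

Divide and conquer:
  Merge [39] + [7] -> [7, 39]
  Merge [-6] + [24] -> [-6, 24]
  Merge [7, 39] + [-6, 24] -> [-6, 7, 24, 39]
  Merge [31] + [38] -> [31, 38]
  Merge [3] + [0] -> [0, 3]
  Merge [31, 38] + [0, 3] -> [0, 3, 31, 38]
  Merge [-6, 7, 24, 39] + [0, 3, 31, 38] -> [-6, 0, 3, 7, 24, 31, 38, 39]


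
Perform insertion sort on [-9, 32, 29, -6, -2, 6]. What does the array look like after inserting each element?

First element -9 is already 'sorted'
Insert 32: shifted 0 elements -> [-9, 32, 29, -6, -2, 6]
Insert 29: shifted 1 elements -> [-9, 29, 32, -6, -2, 6]
Insert -6: shifted 2 elements -> [-9, -6, 29, 32, -2, 6]
Insert -2: shifted 2 elements -> [-9, -6, -2, 29, 32, 6]
Insert 6: shifted 2 elements -> [-9, -6, -2, 6, 29, 32]


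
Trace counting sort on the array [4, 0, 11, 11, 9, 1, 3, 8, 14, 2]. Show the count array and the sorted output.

Count array: [1, 1, 1, 1, 1, 0, 0, 0, 1, 1, 0, 2, 0, 0, 1]
(count[i] = number of elements equal to i)
Cumulative count: [1, 2, 3, 4, 5, 5, 5, 5, 6, 7, 7, 9, 9, 9, 10]
Sorted: [0, 1, 2, 3, 4, 8, 9, 11, 11, 14]


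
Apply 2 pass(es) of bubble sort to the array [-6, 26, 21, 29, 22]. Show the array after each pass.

After pass 1: [-6, 21, 26, 22, 29] (2 swaps)
After pass 2: [-6, 21, 22, 26, 29] (1 swaps)
Total swaps: 3


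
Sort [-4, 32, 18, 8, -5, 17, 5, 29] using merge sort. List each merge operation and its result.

Divide and conquer:
  Merge [-4] + [32] -> [-4, 32]
  Merge [18] + [8] -> [8, 18]
  Merge [-4, 32] + [8, 18] -> [-4, 8, 18, 32]
  Merge [-5] + [17] -> [-5, 17]
  Merge [5] + [29] -> [5, 29]
  Merge [-5, 17] + [5, 29] -> [-5, 5, 17, 29]
  Merge [-4, 8, 18, 32] + [-5, 5, 17, 29] -> [-5, -4, 5, 8, 17, 18, 29, 32]


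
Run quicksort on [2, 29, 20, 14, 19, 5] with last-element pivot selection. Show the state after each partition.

Partition 1: pivot=5 at index 1 -> [2, 5, 20, 14, 19, 29]
Partition 2: pivot=29 at index 5 -> [2, 5, 20, 14, 19, 29]
Partition 3: pivot=19 at index 3 -> [2, 5, 14, 19, 20, 29]


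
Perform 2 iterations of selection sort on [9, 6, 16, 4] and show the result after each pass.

Pass 1: Select minimum 4 at index 3, swap -> [4, 6, 16, 9]
Pass 2: Select minimum 6 at index 1, swap -> [4, 6, 16, 9]


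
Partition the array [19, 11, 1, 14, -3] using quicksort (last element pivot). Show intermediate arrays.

Partition 1: pivot=-3 at index 0 -> [-3, 11, 1, 14, 19]
Partition 2: pivot=19 at index 4 -> [-3, 11, 1, 14, 19]
Partition 3: pivot=14 at index 3 -> [-3, 11, 1, 14, 19]
Partition 4: pivot=1 at index 1 -> [-3, 1, 11, 14, 19]


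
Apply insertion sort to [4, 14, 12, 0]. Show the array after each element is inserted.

First element 4 is already 'sorted'
Insert 14: shifted 0 elements -> [4, 14, 12, 0]
Insert 12: shifted 1 elements -> [4, 12, 14, 0]
Insert 0: shifted 3 elements -> [0, 4, 12, 14]


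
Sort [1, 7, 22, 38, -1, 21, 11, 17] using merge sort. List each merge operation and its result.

Divide and conquer:
  Merge [1] + [7] -> [1, 7]
  Merge [22] + [38] -> [22, 38]
  Merge [1, 7] + [22, 38] -> [1, 7, 22, 38]
  Merge [-1] + [21] -> [-1, 21]
  Merge [11] + [17] -> [11, 17]
  Merge [-1, 21] + [11, 17] -> [-1, 11, 17, 21]
  Merge [1, 7, 22, 38] + [-1, 11, 17, 21] -> [-1, 1, 7, 11, 17, 21, 22, 38]


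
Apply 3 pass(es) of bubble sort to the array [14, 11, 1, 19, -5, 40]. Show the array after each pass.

After pass 1: [11, 1, 14, -5, 19, 40] (3 swaps)
After pass 2: [1, 11, -5, 14, 19, 40] (2 swaps)
After pass 3: [1, -5, 11, 14, 19, 40] (1 swaps)
Total swaps: 6


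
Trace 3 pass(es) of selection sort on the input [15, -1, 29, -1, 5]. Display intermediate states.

Pass 1: Select minimum -1 at index 1, swap -> [-1, 15, 29, -1, 5]
Pass 2: Select minimum -1 at index 3, swap -> [-1, -1, 29, 15, 5]
Pass 3: Select minimum 5 at index 4, swap -> [-1, -1, 5, 15, 29]


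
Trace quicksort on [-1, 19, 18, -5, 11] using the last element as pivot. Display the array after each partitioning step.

Partition 1: pivot=11 at index 2 -> [-1, -5, 11, 19, 18]
Partition 2: pivot=-5 at index 0 -> [-5, -1, 11, 19, 18]
Partition 3: pivot=18 at index 3 -> [-5, -1, 11, 18, 19]


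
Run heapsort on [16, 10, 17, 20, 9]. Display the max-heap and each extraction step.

Build heap: [20, 16, 17, 10, 9]
Extract 20: [17, 16, 9, 10, 20]
Extract 17: [16, 10, 9, 17, 20]
Extract 16: [10, 9, 16, 17, 20]
Extract 10: [9, 10, 16, 17, 20]


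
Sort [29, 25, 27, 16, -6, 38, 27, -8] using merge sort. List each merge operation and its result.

Divide and conquer:
  Merge [29] + [25] -> [25, 29]
  Merge [27] + [16] -> [16, 27]
  Merge [25, 29] + [16, 27] -> [16, 25, 27, 29]
  Merge [-6] + [38] -> [-6, 38]
  Merge [27] + [-8] -> [-8, 27]
  Merge [-6, 38] + [-8, 27] -> [-8, -6, 27, 38]
  Merge [16, 25, 27, 29] + [-8, -6, 27, 38] -> [-8, -6, 16, 25, 27, 27, 29, 38]


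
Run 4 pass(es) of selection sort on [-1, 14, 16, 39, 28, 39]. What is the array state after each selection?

Pass 1: Select minimum -1 at index 0, swap -> [-1, 14, 16, 39, 28, 39]
Pass 2: Select minimum 14 at index 1, swap -> [-1, 14, 16, 39, 28, 39]
Pass 3: Select minimum 16 at index 2, swap -> [-1, 14, 16, 39, 28, 39]
Pass 4: Select minimum 28 at index 4, swap -> [-1, 14, 16, 28, 39, 39]


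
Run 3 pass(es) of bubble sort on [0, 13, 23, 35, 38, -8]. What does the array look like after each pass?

After pass 1: [0, 13, 23, 35, -8, 38] (1 swaps)
After pass 2: [0, 13, 23, -8, 35, 38] (1 swaps)
After pass 3: [0, 13, -8, 23, 35, 38] (1 swaps)
Total swaps: 3


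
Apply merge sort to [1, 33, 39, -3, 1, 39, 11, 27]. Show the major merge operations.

Divide and conquer:
  Merge [1] + [33] -> [1, 33]
  Merge [39] + [-3] -> [-3, 39]
  Merge [1, 33] + [-3, 39] -> [-3, 1, 33, 39]
  Merge [1] + [39] -> [1, 39]
  Merge [11] + [27] -> [11, 27]
  Merge [1, 39] + [11, 27] -> [1, 11, 27, 39]
  Merge [-3, 1, 33, 39] + [1, 11, 27, 39] -> [-3, 1, 1, 11, 27, 33, 39, 39]


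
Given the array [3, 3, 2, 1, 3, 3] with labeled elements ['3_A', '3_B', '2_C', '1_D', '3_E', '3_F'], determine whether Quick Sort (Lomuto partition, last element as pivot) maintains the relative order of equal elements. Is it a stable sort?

Trace Quick Sort on the labeled array (the key is the number; the letter only tracks identity):
  Partition indices 0..5 around pivot 3_F -> [3_A, 3_B, 2_C, 1_D, 3_E, 3_F]
  Partition indices 0..4 around pivot 3_E -> [3_A, 3_B, 2_C, 1_D, 3_E, 3_F]
  Partition indices 0..3 around pivot 1_D -> [1_D, 3_B, 2_C, 3_A, 3_E, 3_F]
  Partition indices 1..3 around pivot 3_A -> [1_D, 3_B, 2_C, 3_A, 3_E, 3_F]
  Partition indices 1..2 around pivot 2_C -> [1_D, 2_C, 3_B, 3_A, 3_E, 3_F]
Final order: [1_D, 2_C, 3_B, 3_A, 3_E, 3_F]
Equal keys:
  value 3: originally 3_A, 3_B, 3_E, 3_F; after sorting 3_B, 3_A, 3_E, 3_F -> order changed
Equal keys were reordered, so Quick Sort is not stable: partition swaps elements across long distances and can reorder equal keys. (One such input is enough; an unstable sort may happen to preserve order on other inputs, but it gives no guarantee.)
Answer: Not stable
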